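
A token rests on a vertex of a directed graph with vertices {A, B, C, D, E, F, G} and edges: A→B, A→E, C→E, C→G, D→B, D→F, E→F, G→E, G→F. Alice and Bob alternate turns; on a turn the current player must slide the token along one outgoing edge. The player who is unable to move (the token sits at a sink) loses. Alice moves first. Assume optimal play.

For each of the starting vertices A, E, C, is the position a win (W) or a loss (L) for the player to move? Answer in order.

Classify positions by backward induction: terminal positions (no move available) are L. From any other position, the mover wins iff some move reaches an L.
Every edge goes from a vertex to one that appears earlier in the order F, B, D, E, A, G, C, so processing vertices in that order labels each vertex after all of its successors.
F: no outgoing edge → L
B: no outgoing edge → L
D: reaches L-position B → W
E: reaches L-position F → W
A: reaches L-position B → W
G: reaches L-position F → W
C: only reaches G(W), E(W), all W → L

A: W, E: W, C: L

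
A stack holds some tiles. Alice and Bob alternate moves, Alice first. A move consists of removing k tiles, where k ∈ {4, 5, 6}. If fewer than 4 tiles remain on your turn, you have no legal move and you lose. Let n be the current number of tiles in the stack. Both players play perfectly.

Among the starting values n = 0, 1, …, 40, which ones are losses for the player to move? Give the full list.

0, 1, 2, 3, 10, 11, 12, 13, 20, 21, 22, 23, 30, 31, 32, 33, 40

Positions with no move are L. A position that does have a move is losing for the player to move precisely when every available move leads to a winning position for the opponent. Fill in the labels:
n=0: no move → L
n=1: no move → L
n=2: no move → L
n=3: no move → L
n=4: →0(L), so W
n=5: →1(L), so W
n=6: →2(L), so W
n=7: →3(L), so W
n=8: →3(L), so W
n=9: →3(L), so W
n=10: →6(W), 5(W), 4(W) — all W, so L
n=11: →7(W), 6(W), 5(W) — all W, so L
n=12: →8(W), 7(W), 6(W) — all W, so L
n=13: →9(W), 8(W), 7(W) — all W, so L
n=14: →10(L), so W
n=15: →11(L), so W
n=16: →12(L), so W
n=17: →13(L), so W
n=18: →13(L), so W
n=19: →13(L), so W
n=20: →16(W), 15(W), 14(W) — all W, so L
n=21: →17(W), 16(W), 15(W) — all W, so L
n=22: →18(W), 17(W), 16(W) — all W, so L
n=23: →19(W), 18(W), 17(W) — all W, so L
n=24: →20(L), so W
n=25: →21(L), so W
n=26: →22(L), so W
n=27: →23(L), so W
n=28: →23(L), so W
n=29: →23(L), so W
n=30: →26(W), 25(W), 24(W) — all W, so L
n=31: →27(W), 26(W), 25(W) — all W, so L
n=32: →28(W), 27(W), 26(W) — all W, so L
n=33: →29(W), 28(W), 27(W) — all W, so L
n=34: →30(L), so W
n=35: →31(L), so W
n=36: →32(L), so W
n=37: →33(L), so W
n=38: →33(L), so W
n=39: →33(L), so W
n=40: →36(W), 35(W), 34(W) — all W, so L
The losing starting values of n are exactly the entries labelled L in this table (17 of them).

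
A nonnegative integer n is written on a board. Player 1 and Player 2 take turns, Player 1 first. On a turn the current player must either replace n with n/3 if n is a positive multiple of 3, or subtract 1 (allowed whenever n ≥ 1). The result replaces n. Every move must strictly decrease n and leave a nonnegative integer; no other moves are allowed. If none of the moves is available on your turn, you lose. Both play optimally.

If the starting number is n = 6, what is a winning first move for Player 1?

Move to 2.

Compute win/loss labels from the base case upward. A position with no move is L. Any other position is W if it can reach an L in one move, else L.
n=0: no move → L
n=1: reaches L-position 0 → W
n=2: only reaches 1(W), which is W → L
n=3: reaches L-position 2 → W
n=4: only reaches 3(W), which is W → L
n=5: reaches L-position 4 → W
n=6: reaches L-position 2 → W
From 6, the L positions reachable in one move are: 2.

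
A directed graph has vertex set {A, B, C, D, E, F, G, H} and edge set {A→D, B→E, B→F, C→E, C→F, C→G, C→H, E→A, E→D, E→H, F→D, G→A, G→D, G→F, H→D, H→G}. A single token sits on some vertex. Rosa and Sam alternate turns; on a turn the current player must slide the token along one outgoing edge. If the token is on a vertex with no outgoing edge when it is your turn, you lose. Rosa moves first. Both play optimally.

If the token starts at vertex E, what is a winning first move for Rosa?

Classify positions by backward induction: terminal positions (no move available) are L. From any other position, the mover wins iff some move reaches an L.
Every edge goes from a vertex to one that appears earlier in the order D, F, A, G, H, E, C, B, so processing vertices in that order labels each vertex after all of its successors.
D: no outgoing edge → L
F: →D(L), so W
A: →D(L), so W
G: →D(L), so W
H: →D(L), so W
E: →D(L), so W
C: →E(W), H(W), G(W), F(W) — all W, so L
B: →E(W), F(W) — all W, so L
From E, the L positions reachable in one move are: D.

Move to D.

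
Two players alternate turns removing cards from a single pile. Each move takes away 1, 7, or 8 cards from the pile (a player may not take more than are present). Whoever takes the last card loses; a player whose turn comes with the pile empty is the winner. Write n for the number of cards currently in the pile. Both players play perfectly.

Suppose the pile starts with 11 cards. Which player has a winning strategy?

The first player wins.

Compute win/loss labels from the base case upward. A position with no move is W. Any other position is W if it can reach an L in one move, else L.
n=0: no move; the opponent has just taken the last card and therefore loses → W
n=1: the only move is to 0(W), a W ⇒ L
n=2: can move to 1, which is L ⇒ W
n=3: the only move is to 2(W), a W ⇒ L
n=4: can move to 3, which is L ⇒ W
n=5: the only move is to 4(W), a W ⇒ L
n=6: can move to 5, which is L ⇒ W
n=7: moves to 6(W), 0(W); every one is W ⇒ L
n=8: can move to 7, which is L ⇒ W
n=9: can move to 1, which is L ⇒ W
n=10: can move to 3, which is L ⇒ W
n=11: can move to 3, which is L ⇒ W
The starting position 11 is W: the player to move should remove 8, leaving 3, handing over an L position.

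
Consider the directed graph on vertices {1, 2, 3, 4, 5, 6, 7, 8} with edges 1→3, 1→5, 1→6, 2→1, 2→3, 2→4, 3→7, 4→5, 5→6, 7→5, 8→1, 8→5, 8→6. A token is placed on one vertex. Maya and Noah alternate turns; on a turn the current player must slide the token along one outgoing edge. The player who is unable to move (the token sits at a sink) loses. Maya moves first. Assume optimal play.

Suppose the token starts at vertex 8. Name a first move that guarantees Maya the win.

Move to 6.

Positions with no move are L. A position that does have a move is losing for the player to move precisely when every available move leads to a winning position for the opponent. Fill in the labels:
Every edge goes from a vertex to one that appears earlier in the order 6, 5, 7, 3, 1, 4, 2, 8, so processing vertices in that order labels each vertex after all of its successors.
6: no outgoing edge → L
5: reaches L-position 6 → W
7: only reaches 5(W), which is W → L
3: reaches L-position 7 → W
1: reaches L-position 6 → W
4: only reaches 5(W), which is W → L
2: reaches L-position 4 → W
8: reaches L-position 6 → W
From 8, the L positions reachable in one move are: 6.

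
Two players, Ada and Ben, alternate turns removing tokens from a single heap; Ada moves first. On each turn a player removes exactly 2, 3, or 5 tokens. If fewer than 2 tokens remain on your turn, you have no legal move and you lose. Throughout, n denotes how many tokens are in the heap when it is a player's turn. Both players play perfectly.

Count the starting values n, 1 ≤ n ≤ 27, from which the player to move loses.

Positions with no move are L. A position that does have a move is losing for the player to move precisely when every available move leads to a winning position for the opponent. Fill in the labels:
n=0: no move → L
n=1: no move → L
n=2: reaches L-position 0 → W
n=3: reaches L-position 1 → W
n=4: reaches L-position 1 → W
n=5: reaches L-position 0 → W
n=6: reaches L-position 1 → W
n=7: only reaches 5(W), 4(W), 2(W), all W → L
n=8: only reaches 6(W), 5(W), 3(W), all W → L
n=9: reaches L-position 7 → W
n=10: reaches L-position 8 → W
n=11: reaches L-position 8 → W
n=12: reaches L-position 7 → W
n=13: reaches L-position 8 → W
n=14: only reaches 12(W), 11(W), 9(W), all W → L
n=15: only reaches 13(W), 12(W), 10(W), all W → L
n=16: reaches L-position 14 → W
n=17: reaches L-position 15 → W
n=18: reaches L-position 15 → W
n=19: reaches L-position 14 → W
n=20: reaches L-position 15 → W
n=21: only reaches 19(W), 18(W), 16(W), all W → L
n=22: only reaches 20(W), 19(W), 17(W), all W → L
n=23: reaches L-position 21 → W
n=24: reaches L-position 22 → W
n=25: reaches L-position 22 → W
n=26: reaches L-position 21 → W
n=27: reaches L-position 22 → W
L entries with 1 ≤ n ≤ 27 (n=0 is outside the asked range and is not counted): n = 1, 7, 8, 14, 15, 21, 22; that makes 7.

7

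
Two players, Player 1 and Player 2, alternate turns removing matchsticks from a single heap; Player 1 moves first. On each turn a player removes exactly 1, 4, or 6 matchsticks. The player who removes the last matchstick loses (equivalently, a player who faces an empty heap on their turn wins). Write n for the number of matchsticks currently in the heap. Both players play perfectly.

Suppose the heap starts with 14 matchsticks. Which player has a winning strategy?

Player 1 wins.

Use the standard recursion: the mover wins at a terminal position; elsewhere, the mover wins exactly when some move hands the opponent an L position.
n=0: no move; the opponent has just taken the last matchstick and therefore loses → W
n=1: L (sole option 0(W) is W)
n=2: W (go to 1, an L position)
n=3: L (sole option 2(W) is W)
n=4: W (go to 3, an L position)
n=5: W (go to 1, an L position)
n=6: L (options 5(W), 2(W), 0(W) are all W)
n=7: W (go to 6, an L position)
n=8: L (options 7(W), 4(W), 2(W) are all W)
n=9: W (go to 8, an L position)
n=10: W (go to 6, an L position)
n=11: L (options 10(W), 7(W), 5(W) are all W)
n=12: W (go to 11, an L position)
n=13: L (options 12(W), 9(W), 7(W) are all W)
n=14: W (go to 13, an L position)
The starting position 14 is W: Player 1 should remove 1, leaving 13, handing over an L position.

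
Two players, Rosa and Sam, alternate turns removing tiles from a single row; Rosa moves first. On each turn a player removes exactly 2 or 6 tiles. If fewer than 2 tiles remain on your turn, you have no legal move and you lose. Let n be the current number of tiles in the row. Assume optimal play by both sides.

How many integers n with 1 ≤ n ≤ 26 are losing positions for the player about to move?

13

Compute win/loss labels from the base case upward. A position with no move is L. Any other position is W if it can reach an L in one move, else L.
n=0: no move → L
n=1: no move → L
n=2: can move to 0, which is L ⇒ W
n=3: can move to 1, which is L ⇒ W
n=4: the only move is to 2(W), a W ⇒ L
n=5: the only move is to 3(W), a W ⇒ L
n=6: can move to 4, which is L ⇒ W
n=7: can move to 5, which is L ⇒ W
n=8: moves to 6(W), 2(W); every one is W ⇒ L
n=9: moves to 7(W), 3(W); every one is W ⇒ L
n=10: can move to 8, which is L ⇒ W
n=11: can move to 9, which is L ⇒ W
n=12: moves to 10(W), 6(W); every one is W ⇒ L
n=13: moves to 11(W), 7(W); every one is W ⇒ L
n=14: can move to 12, which is L ⇒ W
n=15: can move to 13, which is L ⇒ W
n=16: moves to 14(W), 10(W); every one is W ⇒ L
n=17: moves to 15(W), 11(W); every one is W ⇒ L
n=18: can move to 16, which is L ⇒ W
n=19: can move to 17, which is L ⇒ W
n=20: moves to 18(W), 14(W); every one is W ⇒ L
n=21: moves to 19(W), 15(W); every one is W ⇒ L
n=22: can move to 20, which is L ⇒ W
n=23: can move to 21, which is L ⇒ W
n=24: moves to 22(W), 18(W); every one is W ⇒ L
n=25: moves to 23(W), 19(W); every one is W ⇒ L
n=26: can move to 24, which is L ⇒ W
L entries with 1 ≤ n ≤ 26 (n=0 is outside the asked range and is not counted): n = 1, 4, 5, 8, 9, 12, 13, 16, 17, 20, 21, 24, 25; that makes 13.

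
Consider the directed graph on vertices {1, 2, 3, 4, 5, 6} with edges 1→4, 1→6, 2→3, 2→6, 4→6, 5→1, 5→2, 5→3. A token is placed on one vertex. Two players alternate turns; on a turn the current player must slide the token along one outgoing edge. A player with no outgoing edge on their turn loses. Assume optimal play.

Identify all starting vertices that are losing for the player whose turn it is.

Use the standard recursion: the mover loses at a terminal position; elsewhere, the mover wins exactly when some move hands the opponent an L position.
Every edge goes from a vertex to one that appears earlier in the order 3, 6, 4, 1, 2, 5, so processing vertices in that order labels each vertex after all of its successors.
3: no outgoing edge → L
6: no outgoing edge → L
4: →6(L), so W
1: →6(L), so W
2: →6(L), so W
5: →3(L), so W
Reading off the rows marked L gives the requested list; there are 2 such vertices.

3, 6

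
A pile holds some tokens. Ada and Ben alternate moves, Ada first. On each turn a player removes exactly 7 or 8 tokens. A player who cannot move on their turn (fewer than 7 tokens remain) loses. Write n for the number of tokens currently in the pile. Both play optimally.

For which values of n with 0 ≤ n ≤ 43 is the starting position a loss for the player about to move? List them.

0, 1, 2, 3, 4, 5, 6, 15, 16, 17, 18, 19, 20, 21, 30, 31, 32, 33, 34, 35, 36

Use the standard recursion: the mover loses at a terminal position; elsewhere, the mover wins exactly when some move hands the opponent an L position.
n=0: no move → L
n=1: no move → L
n=2: no move → L
n=3: no move → L
n=4: no move → L
n=5: no move → L
n=6: no move → L
n=7: can move to 0, which is L ⇒ W
n=8: can move to 1, which is L ⇒ W
n=9: can move to 2, which is L ⇒ W
n=10: can move to 3, which is L ⇒ W
n=11: can move to 4, which is L ⇒ W
n=12: can move to 5, which is L ⇒ W
n=13: can move to 6, which is L ⇒ W
n=14: can move to 6, which is L ⇒ W
n=15: moves to 8(W), 7(W); every one is W ⇒ L
n=16: moves to 9(W), 8(W); every one is W ⇒ L
n=17: moves to 10(W), 9(W); every one is W ⇒ L
n=18: moves to 11(W), 10(W); every one is W ⇒ L
n=19: moves to 12(W), 11(W); every one is W ⇒ L
n=20: moves to 13(W), 12(W); every one is W ⇒ L
n=21: moves to 14(W), 13(W); every one is W ⇒ L
n=22: can move to 15, which is L ⇒ W
n=23: can move to 16, which is L ⇒ W
n=24: can move to 17, which is L ⇒ W
n=25: can move to 18, which is L ⇒ W
n=26: can move to 19, which is L ⇒ W
n=27: can move to 20, which is L ⇒ W
n=28: can move to 21, which is L ⇒ W
n=29: can move to 21, which is L ⇒ W
n=30: moves to 23(W), 22(W); every one is W ⇒ L
n=31: moves to 24(W), 23(W); every one is W ⇒ L
n=32: moves to 25(W), 24(W); every one is W ⇒ L
n=33: moves to 26(W), 25(W); every one is W ⇒ L
n=34: moves to 27(W), 26(W); every one is W ⇒ L
n=35: moves to 28(W), 27(W); every one is W ⇒ L
n=36: moves to 29(W), 28(W); every one is W ⇒ L
n=37: can move to 30, which is L ⇒ W
n=38: can move to 31, which is L ⇒ W
n=39: can move to 32, which is L ⇒ W
n=40: can move to 33, which is L ⇒ W
n=41: can move to 34, which is L ⇒ W
n=42: can move to 35, which is L ⇒ W
n=43: can move to 36, which is L ⇒ W
Reading off the rows marked L gives the requested list; there are 21 such values of n.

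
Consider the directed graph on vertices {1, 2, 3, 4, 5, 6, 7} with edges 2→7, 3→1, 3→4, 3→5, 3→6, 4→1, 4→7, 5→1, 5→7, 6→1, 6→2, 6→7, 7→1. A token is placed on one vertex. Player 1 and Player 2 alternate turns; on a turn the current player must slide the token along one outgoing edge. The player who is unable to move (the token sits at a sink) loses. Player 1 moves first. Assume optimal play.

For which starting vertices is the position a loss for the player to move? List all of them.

1, 2

Build the W/L table. Terminal = L. A non-terminal position is W if it has a move to some L; otherwise it is L.
Every edge goes from a vertex to one that appears earlier in the order 1, 7, 2, 5, 4, 6, 3, so processing vertices in that order labels each vertex after all of its successors.
1: no outgoing edge → L
7: →1(L), so W
2: →7(W) only, which is W, so L
5: →1(L), so W
4: →1(L), so W
6: →2(L), so W
3: →1(L), so W
The losing starting vertices are exactly the entries labelled L in this table (2 of them).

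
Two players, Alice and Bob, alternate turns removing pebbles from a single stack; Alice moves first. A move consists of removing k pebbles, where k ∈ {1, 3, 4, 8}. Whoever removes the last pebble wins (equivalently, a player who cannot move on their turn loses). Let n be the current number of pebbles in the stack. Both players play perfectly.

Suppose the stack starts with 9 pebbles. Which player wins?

Bob wins.

Use the standard recursion: the mover loses at a terminal position; elsewhere, the mover wins exactly when some move hands the opponent an L position.
n=0: no move → L
n=1: reaches L-position 0 → W
n=2: only reaches 1(W), which is W → L
n=3: reaches L-position 2 → W
n=4: reaches L-position 0 → W
n=5: reaches L-position 2 → W
n=6: reaches L-position 2 → W
n=7: only reaches 6(W), 4(W), 3(W), all W → L
n=8: reaches L-position 7 → W
n=9: only reaches 8(W), 6(W), 5(W), 1(W), all W → L
The starting position 9 is L: whatever Alice does, the opponent receives a W position.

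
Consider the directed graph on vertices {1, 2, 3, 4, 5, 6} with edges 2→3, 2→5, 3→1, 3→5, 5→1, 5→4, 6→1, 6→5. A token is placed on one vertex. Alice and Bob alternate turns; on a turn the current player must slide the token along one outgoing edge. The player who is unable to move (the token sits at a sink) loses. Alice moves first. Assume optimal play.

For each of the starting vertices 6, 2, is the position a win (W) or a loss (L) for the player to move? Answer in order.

6: W, 2: L

Use the standard recursion: the mover loses at a terminal position; elsewhere, the mover wins exactly when some move hands the opponent an L position.
Every edge goes from a vertex to one that appears earlier in the order 4, 1, 5, 3, 6, 2, so processing vertices in that order labels each vertex after all of its successors.
4: no outgoing edge → L
1: no outgoing edge → L
5: can move to 1, which is L ⇒ W
3: can move to 1, which is L ⇒ W
6: can move to 1, which is L ⇒ W
2: moves to 3(W), 5(W); every one is W ⇒ L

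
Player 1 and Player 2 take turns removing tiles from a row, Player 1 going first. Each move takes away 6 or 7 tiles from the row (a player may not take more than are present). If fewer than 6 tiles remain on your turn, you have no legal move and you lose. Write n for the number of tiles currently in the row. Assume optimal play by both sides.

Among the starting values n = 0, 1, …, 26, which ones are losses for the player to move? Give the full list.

Work bottom-up. With no move the player to move loses. Otherwise the position is W if at least one move leads to an L position for the opponent, and L if every move leads to a W.
n=0: no move → L
n=1: no move → L
n=2: no move → L
n=3: no move → L
n=4: no move → L
n=5: no move → L
n=6: W (go to 0, an L position)
n=7: W (go to 1, an L position)
n=8: W (go to 2, an L position)
n=9: W (go to 3, an L position)
n=10: W (go to 4, an L position)
n=11: W (go to 5, an L position)
n=12: W (go to 5, an L position)
n=13: L (options 7(W), 6(W) are all W)
n=14: L (options 8(W), 7(W) are all W)
n=15: L (options 9(W), 8(W) are all W)
n=16: L (options 10(W), 9(W) are all W)
n=17: L (options 11(W), 10(W) are all W)
n=18: L (options 12(W), 11(W) are all W)
n=19: W (go to 13, an L position)
n=20: W (go to 14, an L position)
n=21: W (go to 15, an L position)
n=22: W (go to 16, an L position)
n=23: W (go to 17, an L position)
n=24: W (go to 18, an L position)
n=25: W (go to 18, an L position)
n=26: L (options 20(W), 19(W) are all W)
The losing starting values of n are exactly the entries labelled L in this table (13 of them).

0, 1, 2, 3, 4, 5, 13, 14, 15, 16, 17, 18, 26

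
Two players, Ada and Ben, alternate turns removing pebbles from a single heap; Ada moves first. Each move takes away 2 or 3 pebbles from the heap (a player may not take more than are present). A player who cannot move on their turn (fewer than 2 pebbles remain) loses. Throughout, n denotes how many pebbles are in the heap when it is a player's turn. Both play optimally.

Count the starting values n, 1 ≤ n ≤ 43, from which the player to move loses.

Label each position W (a win for the player to move) or L (a loss). A position with no legal move is L; any other position is W exactly when some move reaches an L, and L when every move reaches a W.
n=0: no move → L
n=1: no move → L
n=2: reaches L-position 0 → W
n=3: reaches L-position 1 → W
n=4: reaches L-position 1 → W
n=5: only reaches 3(W), 2(W), all W → L
n=6: only reaches 4(W), 3(W), all W → L
n=7: reaches L-position 5 → W
n=8: reaches L-position 6 → W
n=9: reaches L-position 6 → W
n=10: only reaches 8(W), 7(W), all W → L
n=11: only reaches 9(W), 8(W), all W → L
n=12: reaches L-position 10 → W
n=13: reaches L-position 11 → W
n=14: reaches L-position 11 → W
n=15: only reaches 13(W), 12(W), all W → L
n=16: only reaches 14(W), 13(W), all W → L
n=17: reaches L-position 15 → W
n=18: reaches L-position 16 → W
n=19: reaches L-position 16 → W
n=20: only reaches 18(W), 17(W), all W → L
n=21: only reaches 19(W), 18(W), all W → L
n=22: reaches L-position 20 → W
n=23: reaches L-position 21 → W
n=24: reaches L-position 21 → W
n=25: only reaches 23(W), 22(W), all W → L
n=26: only reaches 24(W), 23(W), all W → L
n=27: reaches L-position 25 → W
n=28: reaches L-position 26 → W
n=29: reaches L-position 26 → W
n=30: only reaches 28(W), 27(W), all W → L
n=31: only reaches 29(W), 28(W), all W → L
n=32: reaches L-position 30 → W
n=33: reaches L-position 31 → W
n=34: reaches L-position 31 → W
n=35: only reaches 33(W), 32(W), all W → L
n=36: only reaches 34(W), 33(W), all W → L
n=37: reaches L-position 35 → W
n=38: reaches L-position 36 → W
n=39: reaches L-position 36 → W
n=40: only reaches 38(W), 37(W), all W → L
n=41: only reaches 39(W), 38(W), all W → L
n=42: reaches L-position 40 → W
n=43: reaches L-position 41 → W
L entries with 1 ≤ n ≤ 43 (n=0 is outside the asked range and is not counted): n = 1, 5, 6, 10, 11, 15, 16, 20, 21, 25, 26, 30, 31, 35, 36, 40, 41; that makes 17.

17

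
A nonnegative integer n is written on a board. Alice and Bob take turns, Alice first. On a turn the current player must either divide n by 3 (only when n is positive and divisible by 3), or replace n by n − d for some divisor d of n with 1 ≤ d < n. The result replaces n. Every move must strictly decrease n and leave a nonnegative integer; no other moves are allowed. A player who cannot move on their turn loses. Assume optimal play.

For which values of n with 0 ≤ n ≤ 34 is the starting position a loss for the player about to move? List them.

Work bottom-up. With no move the player to move loses. Otherwise the position is W if at least one move leads to an L position for the opponent, and L if every move leads to a W.
n=0: no move → L
n=1: no move → L
n=2: W (go to 1, an L position)
n=3: W (go to 1, an L position)
n=4: L (options 2(W), 3(W) are all W)
n=5: W (go to 4, an L position)
n=6: W (go to 4, an L position)
n=7: L (sole option 6(W) is W)
n=8: W (go to 4, an L position)
n=9: L (options 3(W), 6(W), 8(W) are all W)
n=10: W (go to 9, an L position)
n=11: L (sole option 10(W) is W)
n=12: W (go to 4, an L position)
n=13: L (sole option 12(W) is W)
n=14: W (go to 7, an L position)
n=15: L (options 5(W), 10(W), 12(W), 14(W) are all W)
n=16: W (go to 15, an L position)
n=17: L (sole option 16(W) is W)
n=18: W (go to 9, an L position)
n=19: L (sole option 18(W) is W)
n=20: W (go to 15, an L position)
n=21: W (go to 7, an L position)
n=22: W (go to 11, an L position)
n=23: L (sole option 22(W) is W)
n=24: W (go to 23, an L position)
n=25: L (options 20(W), 24(W) are all W)
n=26: W (go to 13, an L position)
n=27: W (go to 9, an L position)
n=28: L (options 14(W), 21(W), 24(W), 26(W), 27(W) are all W)
n=29: W (go to 28, an L position)
n=30: W (go to 15, an L position)
n=31: L (sole option 30(W) is W)
n=32: W (go to 28, an L position)
n=33: W (go to 11, an L position)
n=34: W (go to 17, an L position)
The losing starting values of n are exactly the entries labelled L in this table (14 of them).

0, 1, 4, 7, 9, 11, 13, 15, 17, 19, 23, 25, 28, 31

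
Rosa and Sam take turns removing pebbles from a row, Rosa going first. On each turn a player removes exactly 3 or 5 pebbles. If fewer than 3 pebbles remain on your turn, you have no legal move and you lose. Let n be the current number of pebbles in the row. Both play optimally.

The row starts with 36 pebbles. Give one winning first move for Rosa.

Label each position W (a win for the player to move) or L (a loss). A position with no legal move is L; any other position is W exactly when some move reaches an L, and L when every move reaches a W.
n=0: no move → L
n=1: no move → L
n=2: no move → L
n=3: reaches L-position 0 → W
n=4: reaches L-position 1 → W
n=5: reaches L-position 2 → W
n=6: reaches L-position 1 → W
n=7: reaches L-position 2 → W
n=8: only reaches 5(W), 3(W), all W → L
n=9: only reaches 6(W), 4(W), all W → L
n=10: only reaches 7(W), 5(W), all W → L
n=11: reaches L-position 8 → W
n=12: reaches L-position 9 → W
n=13: reaches L-position 10 → W
n=14: reaches L-position 9 → W
n=15: reaches L-position 10 → W
n=16: only reaches 13(W), 11(W), all W → L
n=17: only reaches 14(W), 12(W), all W → L
n=18: only reaches 15(W), 13(W), all W → L
n=19: reaches L-position 16 → W
n=20: reaches L-position 17 → W
n=21: reaches L-position 18 → W
n=22: reaches L-position 17 → W
n=23: reaches L-position 18 → W
n=24: only reaches 21(W), 19(W), all W → L
n=25: only reaches 22(W), 20(W), all W → L
n=26: only reaches 23(W), 21(W), all W → L
n=27: reaches L-position 24 → W
n=28: reaches L-position 25 → W
n=29: reaches L-position 26 → W
n=30: reaches L-position 25 → W
n=31: reaches L-position 26 → W
n=32: only reaches 29(W), 27(W), all W → L
n=33: only reaches 30(W), 28(W), all W → L
n=34: only reaches 31(W), 29(W), all W → L
n=35: reaches L-position 32 → W
n=36: reaches L-position 33 → W
From 36, the L positions reachable in one move are: 33.

Remove 3, leaving 33.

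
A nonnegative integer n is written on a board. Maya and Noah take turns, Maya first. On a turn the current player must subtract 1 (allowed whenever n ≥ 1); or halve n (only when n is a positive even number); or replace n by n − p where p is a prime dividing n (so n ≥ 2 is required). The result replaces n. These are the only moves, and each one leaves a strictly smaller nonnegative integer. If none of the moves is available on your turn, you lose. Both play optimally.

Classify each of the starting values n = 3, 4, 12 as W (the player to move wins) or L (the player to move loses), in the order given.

Build the W/L table. Terminal = L. A non-terminal position is W if it has a move to some L; otherwise it is L.
n=0: no move → L
n=1: →0(L), so W
n=2: →0(L), so W
n=3: →0(L), so W
n=4: →2(W), 3(W) — all W, so L
n=5: →0(L), so W
n=6: →4(L), so W
n=7: →0(L), so W
n=8: →4(L), so W
n=9: →6(W), 8(W) — all W, so L
n=10: →9(L), so W
n=11: →0(L), so W
n=12: →9(L), so W

3: W, 4: L, 12: W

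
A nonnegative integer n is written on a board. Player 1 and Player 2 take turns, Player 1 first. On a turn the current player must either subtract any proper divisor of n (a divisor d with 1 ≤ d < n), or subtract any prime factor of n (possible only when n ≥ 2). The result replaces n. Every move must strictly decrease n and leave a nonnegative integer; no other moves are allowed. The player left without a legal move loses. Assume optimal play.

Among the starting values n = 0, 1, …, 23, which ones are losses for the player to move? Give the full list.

0, 1, 4, 9, 14, 20

Build the W/L table. Terminal = L. A non-terminal position is W if it has a move to some L; otherwise it is L.
n=0: no move → L
n=1: no move → L
n=2: W (go to 0, an L position)
n=3: W (go to 0, an L position)
n=4: L (options 2(W), 3(W) are all W)
n=5: W (go to 0, an L position)
n=6: W (go to 4, an L position)
n=7: W (go to 0, an L position)
n=8: W (go to 4, an L position)
n=9: L (options 6(W), 8(W) are all W)
n=10: W (go to 9, an L position)
n=11: W (go to 0, an L position)
n=12: W (go to 9, an L position)
n=13: W (go to 0, an L position)
n=14: L (options 7(W), 12(W), 13(W) are all W)
n=15: W (go to 14, an L position)
n=16: W (go to 14, an L position)
n=17: W (go to 0, an L position)
n=18: W (go to 9, an L position)
n=19: W (go to 0, an L position)
n=20: L (options 10(W), 15(W), 16(W), 18(W), 19(W) are all W)
n=21: W (go to 14, an L position)
n=22: W (go to 20, an L position)
n=23: W (go to 0, an L position)
Reading off the rows marked L gives the requested list; there are 6 such values of n.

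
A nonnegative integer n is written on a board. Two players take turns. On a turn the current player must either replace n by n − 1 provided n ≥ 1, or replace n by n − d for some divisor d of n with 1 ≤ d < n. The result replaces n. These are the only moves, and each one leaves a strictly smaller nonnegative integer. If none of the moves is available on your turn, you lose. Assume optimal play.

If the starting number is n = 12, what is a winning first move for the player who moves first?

Move to 9.

Work bottom-up. With no move the player to move loses. Otherwise the position is W if at least one move leads to an L position for the opponent, and L if every move leads to a W.
n=0: no move → L
n=1: reaches L-position 0 → W
n=2: only reaches 1(W), which is W → L
n=3: reaches L-position 2 → W
n=4: reaches L-position 2 → W
n=5: only reaches 4(W), which is W → L
n=6: reaches L-position 5 → W
n=7: only reaches 6(W), which is W → L
n=8: reaches L-position 7 → W
n=9: only reaches 6(W), 8(W), all W → L
n=10: reaches L-position 5 → W
n=11: only reaches 10(W), which is W → L
n=12: reaches L-position 9 → W
From 12, the L positions reachable in one move are: 9, 11. Any move reaching one of these is winning.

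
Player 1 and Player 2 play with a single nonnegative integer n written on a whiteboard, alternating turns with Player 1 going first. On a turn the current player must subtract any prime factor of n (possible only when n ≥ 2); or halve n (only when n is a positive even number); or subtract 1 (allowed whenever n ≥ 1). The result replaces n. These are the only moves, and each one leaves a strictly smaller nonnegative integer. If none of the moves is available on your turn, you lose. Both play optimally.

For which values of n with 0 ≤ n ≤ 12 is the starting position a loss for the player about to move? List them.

0, 4, 9

Use the standard recursion: the mover loses at a terminal position; elsewhere, the mover wins exactly when some move hands the opponent an L position.
n=0: no move → L
n=1: can move to 0, which is L ⇒ W
n=2: can move to 0, which is L ⇒ W
n=3: can move to 0, which is L ⇒ W
n=4: moves to 2(W), 3(W); every one is W ⇒ L
n=5: can move to 0, which is L ⇒ W
n=6: can move to 4, which is L ⇒ W
n=7: can move to 0, which is L ⇒ W
n=8: can move to 4, which is L ⇒ W
n=9: moves to 6(W), 8(W); every one is W ⇒ L
n=10: can move to 9, which is L ⇒ W
n=11: can move to 0, which is L ⇒ W
n=12: can move to 9, which is L ⇒ W
Reading off the rows marked L gives the requested list; there are 3 such values of n.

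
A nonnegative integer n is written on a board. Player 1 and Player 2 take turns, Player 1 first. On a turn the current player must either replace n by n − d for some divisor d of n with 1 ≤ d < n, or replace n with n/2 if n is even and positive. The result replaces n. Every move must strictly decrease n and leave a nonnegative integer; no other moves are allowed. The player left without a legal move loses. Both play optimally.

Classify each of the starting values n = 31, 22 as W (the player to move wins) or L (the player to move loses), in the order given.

31: L, 22: W

Compute win/loss labels from the base case upward. A position with no move is L. Any other position is W if it can reach an L in one move, else L.
n=0: no move → L
n=1: no move → L
n=2: reaches L-position 1 → W
n=3: only reaches 2(W), which is W → L
n=4: reaches L-position 3 → W
n=5: only reaches 4(W), which is W → L
n=6: reaches L-position 3 → W
n=7: only reaches 6(W), which is W → L
n=8: reaches L-position 7 → W
n=9: only reaches 6(W), 8(W), all W → L
n=10: reaches L-position 5 → W
n=11: only reaches 10(W), which is W → L
n=12: reaches L-position 9 → W
n=13: only reaches 12(W), which is W → L
n=14: reaches L-position 7 → W
n=15: only reaches 10(W), 12(W), 14(W), all W → L
n=16: reaches L-position 15 → W
n=17: only reaches 16(W), which is W → L
n=18: reaches L-position 9 → W
n=19: only reaches 18(W), which is W → L
n=20: reaches L-position 15 → W
n=21: only reaches 14(W), 18(W), 20(W), all W → L
n=22: reaches L-position 11 → W
n=23: only reaches 22(W), which is W → L
n=24: reaches L-position 21 → W
n=25: only reaches 20(W), 24(W), all W → L
n=26: reaches L-position 13 → W
n=27: only reaches 18(W), 24(W), 26(W), all W → L
n=28: reaches L-position 21 → W
n=29: only reaches 28(W), which is W → L
n=30: reaches L-position 15 → W
n=31: only reaches 30(W), which is W → L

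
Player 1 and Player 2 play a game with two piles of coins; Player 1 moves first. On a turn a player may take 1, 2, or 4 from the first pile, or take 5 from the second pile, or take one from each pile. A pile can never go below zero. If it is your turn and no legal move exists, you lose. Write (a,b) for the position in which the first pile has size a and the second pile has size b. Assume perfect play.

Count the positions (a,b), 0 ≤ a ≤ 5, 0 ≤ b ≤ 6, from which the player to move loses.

14

Label each position W (a win for the player to move) or L (a loss). A position with no legal move is L; any other position is W exactly when some move reaches an L, and L when every move reaches a W.
Every move lowers a or b (never raises either), so fill the grid row by row in increasing a, and left to right within a row: each cell's successors are then already labelled.
      b=0  b=1  b=2  b=3  b=4  b=5  b=6
a=0:    L    L    L    L    L    W    W
a=1:    W    W    W    W    W    W    L
a=2:    W    W    W    W    W    L    W
a=3:    L    L    L    L    L    W    W
a=4:    W    W    W    W    W    W    L
a=5:    W    W    W    W    W    L    W
Cells with no legal move (terminal, hence L): (0,0), (0,1), (0,2), (0,3), (0,4).
The remaining L cells, each justified by listing all of its moves:
(1,6): only reaches (0,6)(W), (1,1)(W), (0,5)(W), all W → L
(2,5): only reaches (1,5)(W), (0,5)(W), (2,0)(W), (1,4)(W), all W → L
(3,0): only reaches (2,0)(W), (1,0)(W), all W → L
(3,1): only reaches (2,1)(W), (1,1)(W), (2,0)(W), all W → L
(3,2): only reaches (2,2)(W), (1,2)(W), (2,1)(W), all W → L
(3,3): only reaches (2,3)(W), (1,3)(W), (2,2)(W), all W → L
(3,4): only reaches (2,4)(W), (1,4)(W), (2,3)(W), all W → L
(4,6): only reaches (3,6)(W), (2,6)(W), (0,6)(W), (4,1)(W), (3,5)(W), all W → L
(5,5): only reaches (4,5)(W), (3,5)(W), (1,5)(W), (5,0)(W), (4,4)(W), all W → L
Every other cell has at least one move into one of the L cells above, so it is W.
L cells per row: a=0: 5, a=1: 1, a=2: 1, a=3: 5, a=4: 1, a=5: 1; total 14.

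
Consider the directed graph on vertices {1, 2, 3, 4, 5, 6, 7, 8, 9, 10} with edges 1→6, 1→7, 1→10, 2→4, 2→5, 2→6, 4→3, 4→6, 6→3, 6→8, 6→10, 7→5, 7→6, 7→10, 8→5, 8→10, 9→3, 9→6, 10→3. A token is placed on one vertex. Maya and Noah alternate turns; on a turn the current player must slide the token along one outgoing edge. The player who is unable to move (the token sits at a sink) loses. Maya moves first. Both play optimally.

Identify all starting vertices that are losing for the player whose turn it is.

Build the W/L table. Terminal = L. A non-terminal position is W if it has a move to some L; otherwise it is L.
Every edge goes from a vertex to one that appears earlier in the order 3, 5, 10, 8, 6, 7, 1, 4, 9, 2, so processing vertices in that order labels each vertex after all of its successors.
3: no outgoing edge → L
5: no outgoing edge → L
10: reaches L-position 3 → W
8: reaches L-position 5 → W
6: reaches L-position 3 → W
7: reaches L-position 5 → W
1: only reaches 7(W), 6(W), 10(W), all W → L
4: reaches L-position 3 → W
9: reaches L-position 3 → W
2: reaches L-position 5 → W
Reading off the rows marked L gives the requested list; there are 3 such vertices.

1, 3, 5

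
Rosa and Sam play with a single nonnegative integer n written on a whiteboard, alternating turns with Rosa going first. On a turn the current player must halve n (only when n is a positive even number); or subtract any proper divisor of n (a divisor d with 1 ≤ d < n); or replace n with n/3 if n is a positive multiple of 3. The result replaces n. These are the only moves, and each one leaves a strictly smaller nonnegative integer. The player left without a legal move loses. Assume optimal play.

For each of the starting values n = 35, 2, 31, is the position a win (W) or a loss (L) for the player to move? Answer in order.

Work bottom-up. With no move the player to move loses. Otherwise the position is W if at least one move leads to an L position for the opponent, and L if every move leads to a W.
n=0: no move → L
n=1: no move → L
n=2: →1(L), so W
n=3: →1(L), so W
n=4: →2(W), 3(W) — all W, so L
n=5: →4(L), so W
n=6: →4(L), so W
n=7: →6(W) only, which is W, so L
n=8: →4(L), so W
n=9: →3(W), 6(W), 8(W) — all W, so L
n=10: →9(L), so W
n=11: →10(W) only, which is W, so L
n=12: →4(L), so W
n=13: →12(W) only, which is W, so L
n=14: →7(L), so W
n=15: →5(W), 10(W), 12(W), 14(W) — all W, so L
n=16: →15(L), so W
n=17: →16(W) only, which is W, so L
n=18: →9(L), so W
n=19: →18(W) only, which is W, so L
n=20: →15(L), so W
n=21: →7(L), so W
n=22: →11(L), so W
n=23: →22(W) only, which is W, so L
n=24: →23(L), so W
n=25: →20(W), 24(W) — all W, so L
n=26: →13(L), so W
n=27: →9(L), so W
n=28: →14(W), 21(W), 24(W), 26(W), 27(W) — all W, so L
n=29: →28(L), so W
n=30: →15(L), so W
n=31: →30(W) only, which is W, so L
n=32: →28(L), so W
n=33: →11(L), so W
n=34: →17(L), so W
n=35: →28(L), so W

35: W, 2: W, 31: L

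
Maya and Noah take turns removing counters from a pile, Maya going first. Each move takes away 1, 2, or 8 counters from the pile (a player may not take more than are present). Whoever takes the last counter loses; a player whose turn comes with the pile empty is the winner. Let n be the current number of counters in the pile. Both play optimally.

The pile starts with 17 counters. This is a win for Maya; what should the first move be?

Remove 1, leaving 16.

Work bottom-up. With no move the player to move wins. Otherwise the position is W if at least one move leads to an L position for the opponent, and L if every move leads to a W.
n=0: no move; the opponent has just taken the last counter and therefore loses → W
n=1: only reaches 0(W), which is W → L
n=2: reaches L-position 1 → W
n=3: reaches L-position 1 → W
n=4: only reaches 3(W), 2(W), all W → L
n=5: reaches L-position 4 → W
n=6: reaches L-position 4 → W
n=7: only reaches 6(W), 5(W), all W → L
n=8: reaches L-position 7 → W
n=9: reaches L-position 7 → W
n=10: only reaches 9(W), 8(W), 2(W), all W → L
n=11: reaches L-position 10 → W
n=12: reaches L-position 10 → W
n=13: only reaches 12(W), 11(W), 5(W), all W → L
n=14: reaches L-position 13 → W
n=15: reaches L-position 13 → W
n=16: only reaches 15(W), 14(W), 8(W), all W → L
n=17: reaches L-position 16 → W
From 17, the L positions reachable in one move are: 16.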